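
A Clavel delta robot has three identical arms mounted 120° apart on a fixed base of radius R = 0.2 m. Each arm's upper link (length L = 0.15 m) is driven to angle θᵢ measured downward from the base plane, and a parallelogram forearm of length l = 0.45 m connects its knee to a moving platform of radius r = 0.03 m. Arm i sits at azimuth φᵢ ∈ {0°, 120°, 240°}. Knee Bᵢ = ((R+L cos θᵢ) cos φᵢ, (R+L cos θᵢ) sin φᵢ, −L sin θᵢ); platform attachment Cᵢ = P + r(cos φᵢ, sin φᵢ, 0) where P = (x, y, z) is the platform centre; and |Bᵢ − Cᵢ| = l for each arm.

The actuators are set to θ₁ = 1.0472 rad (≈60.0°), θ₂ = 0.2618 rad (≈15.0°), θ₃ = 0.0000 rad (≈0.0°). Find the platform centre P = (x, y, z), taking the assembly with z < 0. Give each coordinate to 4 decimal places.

φ1=0.0°: virtual centre (0.2450, 0.0000, -0.1299), radius l
arm 2 at φ=120.0°: ρ2 = 0.3149;  O2 = (-0.1574, 0.2727, -0.0388)
O3 = (0.3200·cos240.0°, 0.3200·sin240.0°, 0.0000) = (-0.1600, -0.2771, 0.0000)
subtract pairs → two planes through P
linear system: -0.8049x+0.5454y = 0.0238−0.1822z; -0.8100x+-0.5543y = 0.0255−0.2598z
det = 0.8879;  x = -0.0305+0.2733z,  y = -0.0014+0.0693z
sphere 1 gives Az²+Bz+C=0 with A=1.0795, B=0.1090, C=-0.1097;  B²−4AC=0.4857;  roots -0.3733, 0.2723;  negative root z = -0.3733
x = -0.1325, y = -0.0273

(-0.1325, -0.0273, -0.3733)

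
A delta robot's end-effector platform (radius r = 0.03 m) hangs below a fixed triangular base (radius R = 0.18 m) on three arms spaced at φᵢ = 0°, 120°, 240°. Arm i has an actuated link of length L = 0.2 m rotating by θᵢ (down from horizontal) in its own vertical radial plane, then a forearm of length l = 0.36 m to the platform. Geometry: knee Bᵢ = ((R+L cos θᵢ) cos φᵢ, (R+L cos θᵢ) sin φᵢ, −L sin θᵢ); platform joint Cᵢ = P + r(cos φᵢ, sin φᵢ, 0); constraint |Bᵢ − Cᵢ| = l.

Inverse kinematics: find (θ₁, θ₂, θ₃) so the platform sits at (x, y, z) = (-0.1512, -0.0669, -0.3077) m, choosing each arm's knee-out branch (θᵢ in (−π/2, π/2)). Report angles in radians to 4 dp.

φ1=0.0° → target in arm frame (-0.1512, -0.0669)
  e−x'=0.3012;  (l²−L²−(e−x')²−y'²−z²)/2L = -0.2507
  γ=atan2(-0.3077,0.3012)=-0.7961;  ψ=arccos(-0.5822)=2.1922;  θ1=γ+ψ≈1.3962
arm 2 (φ=120.0°): x'=0.0177, y'=0.1644
  e−x'=0.1323;  (l²−L²−(e−x')²−y'²−z²)/2L = -0.1240
  θ2 = atan2(B,A) + arccos(C/0.3350) = 0.7855
rotate P by −φ3: (0.1335, -0.0975, -0.3077)
  e−x'=0.0165;  (l²−L²−(e−x')²−y'²−z²)/2L = -0.0371
  γ=atan2(-0.3077,0.0165)=-1.5173;  ψ=arccos(-0.1205)=1.6916;  θ3=γ+ψ≈0.1743

θ₁ = 1.3962, θ₂ = 0.7855, θ₃ = 0.1743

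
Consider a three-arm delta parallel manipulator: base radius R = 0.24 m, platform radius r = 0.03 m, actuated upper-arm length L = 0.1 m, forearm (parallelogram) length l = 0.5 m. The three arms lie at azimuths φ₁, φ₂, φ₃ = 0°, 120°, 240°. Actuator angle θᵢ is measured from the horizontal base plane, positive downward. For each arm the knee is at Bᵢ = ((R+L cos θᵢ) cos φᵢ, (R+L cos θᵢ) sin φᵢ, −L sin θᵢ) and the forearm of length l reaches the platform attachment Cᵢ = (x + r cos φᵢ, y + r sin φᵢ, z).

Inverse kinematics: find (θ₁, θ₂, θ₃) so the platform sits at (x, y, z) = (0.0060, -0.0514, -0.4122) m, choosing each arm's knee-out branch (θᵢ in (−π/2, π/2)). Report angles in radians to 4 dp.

rotate P by −φ1: (0.0060, -0.0514, -0.4122)
  e−x'=0.2040;  (l²−L²−(e−x')²−y'²−z²)/2L = 0.1292
  θ1 = atan2(B,A) + arccos(C/0.4599) = 0.1749
φ2=120.0° → target in arm frame (-0.0475, 0.0205)
  e−x'=0.2575;  (l²−L²−(e−x')²−y'²−z²)/2L = 0.0168
  γ=atan2(-0.4122,0.2575)=-1.0124;  ψ=arccos(0.0345)=1.5362;  θ2=γ+ψ≈0.5239
rotate P by −φ3: (0.0415, 0.0309, -0.4122)
  A cos θ + B sin θ = C:  0.1685·cos θ + -0.4122·sin θ = 0.2037
  γ=atan2(-0.4122,0.1685)=-1.1828;  ψ=arccos(0.4575)=1.0956;  θ3=γ+ψ≈-0.0872

θ₁ = 0.1749, θ₂ = 0.5239, θ₃ = -0.0872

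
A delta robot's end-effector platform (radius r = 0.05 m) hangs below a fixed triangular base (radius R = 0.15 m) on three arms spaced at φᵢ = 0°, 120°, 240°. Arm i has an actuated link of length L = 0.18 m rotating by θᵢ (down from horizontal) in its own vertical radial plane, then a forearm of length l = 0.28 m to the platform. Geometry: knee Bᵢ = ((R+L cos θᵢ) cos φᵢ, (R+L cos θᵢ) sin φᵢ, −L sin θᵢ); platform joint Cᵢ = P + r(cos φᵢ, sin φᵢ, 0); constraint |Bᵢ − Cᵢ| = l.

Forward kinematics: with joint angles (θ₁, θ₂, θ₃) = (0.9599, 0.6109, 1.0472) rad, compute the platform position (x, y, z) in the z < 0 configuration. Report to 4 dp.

φ1=0.0°: virtual centre (0.2032, 0.0000, -0.1474), radius l
centre 2 = (0.2474·cos120.0°, 0.2474·sin120.0°, -0.1032) = (-0.1237, 0.2143, -0.1032)
centre 3 = (0.1900·cos240.0°, 0.1900·sin240.0°, -0.1559) = (-0.0950, -0.1645, -0.1559)
subtract pairs → two planes through P
[-0.6539 0.4286 0.0884]·P = 0.0088;  [-0.5965 -0.3291 -0.0169]·P = -0.0026
Cramer: x(z) = -0.0038+0.0464z;  y(z) = 0.0149-0.1354z
into |P−centre ₁|² = l²: 1.0205z² + 0.2716z + -0.0136 = 0;  Δ = 0.1292;  z = -0.3092 or 0.0430 → z<0 root = -0.3092
x = -0.0181, y = 0.0568

(-0.0181, 0.0568, -0.3092)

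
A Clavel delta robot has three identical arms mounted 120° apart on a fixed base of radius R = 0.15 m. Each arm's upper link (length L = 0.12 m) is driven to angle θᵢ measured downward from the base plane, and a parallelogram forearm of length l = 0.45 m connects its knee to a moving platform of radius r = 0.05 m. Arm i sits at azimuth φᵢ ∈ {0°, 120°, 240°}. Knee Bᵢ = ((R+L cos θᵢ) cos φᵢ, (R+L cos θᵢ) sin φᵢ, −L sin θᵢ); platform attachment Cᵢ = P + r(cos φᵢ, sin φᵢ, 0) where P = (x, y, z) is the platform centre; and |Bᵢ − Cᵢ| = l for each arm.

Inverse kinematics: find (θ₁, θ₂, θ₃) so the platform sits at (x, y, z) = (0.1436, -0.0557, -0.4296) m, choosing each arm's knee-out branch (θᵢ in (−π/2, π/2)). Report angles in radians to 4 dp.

φ1=0.0° → target in arm frame (0.1436, -0.0557)
  e−x'=-0.0436;  (l²−L²−(e−x')²−y'²−z²)/2L = -0.0061
  θ1 = atan2(B,A) + arccos(C/0.4318) = -0.0871
arm 2 (φ=120.0°): x'=-0.1200, y'=-0.0965
  e−x'=0.2200;  (l²−L²−(e−x')²−y'²−z²)/2L = -0.2258
  γ=atan2(-0.4296,0.2200)=-1.0974;  ψ=arccos(-0.4678)=2.0576;  θ2=γ+ψ≈0.9601
φ3=240.0° → target in arm frame (-0.0236, 0.1522)
  A=0.1236, B=-0.4296, C=(l²−L²−A²−y'²−z²)/(2L)=-0.1454
  γ=atan2(-0.4296,0.1236)=-1.2907;  ψ=arccos(-0.3252)=1.9021;  θ3=γ+ψ≈0.6113

θ₁ = -0.0871, θ₂ = 0.9601, θ₃ = 0.6113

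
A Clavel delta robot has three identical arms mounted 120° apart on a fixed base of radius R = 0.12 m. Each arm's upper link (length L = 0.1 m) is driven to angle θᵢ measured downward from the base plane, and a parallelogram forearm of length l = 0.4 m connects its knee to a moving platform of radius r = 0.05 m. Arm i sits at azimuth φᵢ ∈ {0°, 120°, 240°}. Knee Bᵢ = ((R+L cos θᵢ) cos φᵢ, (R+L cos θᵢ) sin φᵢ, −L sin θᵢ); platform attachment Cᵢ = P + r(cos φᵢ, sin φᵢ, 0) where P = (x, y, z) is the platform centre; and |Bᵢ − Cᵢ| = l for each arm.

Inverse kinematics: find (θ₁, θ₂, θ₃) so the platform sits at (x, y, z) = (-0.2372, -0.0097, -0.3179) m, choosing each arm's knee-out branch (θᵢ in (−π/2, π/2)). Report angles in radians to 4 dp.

θ₁ = 1.3092, θ₂ = -0.1743, θ₃ = -0.2621

arm 1 (φ=0.0°): x'=-0.2372, y'=-0.0097
  e−x'=0.3072;  (l²−L²−(e−x')²−y'²−z²)/2L = -0.2276
  √(A²+B²)=0.4421;  θ1 = -0.8025+2.1117 ≈ 1.3092
arm 2 (φ=120.0°): x'=0.1102, y'=0.2103
  e−x'=-0.0402;  (l²−L²−(e−x')²−y'²−z²)/2L = 0.0155
  γ=atan2(-0.3179,-0.0402)=-1.6966;  ψ=arccos(0.0485)=1.5223;  θ2=γ+ψ≈-0.1743
rotate P by −φ3: (0.1270, -0.2006, -0.3179)
  A cos θ + B sin θ = C:  -0.0570·cos θ + -0.3179·sin θ = 0.0273
  √(A²+B²)=0.3230;  θ3 = -1.7482+1.4861 ≈ -0.2621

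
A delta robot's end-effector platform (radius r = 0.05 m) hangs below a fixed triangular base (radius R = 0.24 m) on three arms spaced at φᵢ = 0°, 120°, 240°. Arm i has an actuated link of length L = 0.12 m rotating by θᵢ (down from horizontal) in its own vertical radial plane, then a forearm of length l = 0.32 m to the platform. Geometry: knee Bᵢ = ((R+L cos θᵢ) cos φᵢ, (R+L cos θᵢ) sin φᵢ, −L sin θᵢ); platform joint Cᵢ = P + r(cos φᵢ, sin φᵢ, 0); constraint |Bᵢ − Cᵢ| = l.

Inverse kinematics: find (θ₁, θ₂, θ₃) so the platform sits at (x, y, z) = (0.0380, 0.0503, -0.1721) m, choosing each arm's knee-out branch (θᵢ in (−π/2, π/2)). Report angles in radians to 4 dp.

arm 1 (φ=0.0°): x'=0.0380, y'=0.0503
  A=0.1520, B=-0.1721, C=(l²−L²−A²−y'²−z²)/(2L)=0.1364
  √(A²+B²)=0.2296;  θ1 = -0.8473+0.9345 ≈ 0.0871
φ2=120.0° → target in arm frame (0.0246, -0.0581)
  A cos θ + B sin θ = C:  0.1654·cos θ + -0.1721·sin θ = 0.1152
  γ=atan2(-0.1721,0.1654)=-0.8051;  ψ=arccos(0.4824)=1.0674;  θ2=γ+ψ≈0.2622
arm 3 (φ=240.0°): x'=-0.0626, y'=0.0078
  A=0.2526, B=-0.1721, C=(l²−L²−A²−y'²−z²)/(2L)=-0.0228
  θ3 = atan2(B,A) + arccos(C/0.3056) = 1.0472

θ₁ = 0.0871, θ₂ = 0.2622, θ₃ = 1.0472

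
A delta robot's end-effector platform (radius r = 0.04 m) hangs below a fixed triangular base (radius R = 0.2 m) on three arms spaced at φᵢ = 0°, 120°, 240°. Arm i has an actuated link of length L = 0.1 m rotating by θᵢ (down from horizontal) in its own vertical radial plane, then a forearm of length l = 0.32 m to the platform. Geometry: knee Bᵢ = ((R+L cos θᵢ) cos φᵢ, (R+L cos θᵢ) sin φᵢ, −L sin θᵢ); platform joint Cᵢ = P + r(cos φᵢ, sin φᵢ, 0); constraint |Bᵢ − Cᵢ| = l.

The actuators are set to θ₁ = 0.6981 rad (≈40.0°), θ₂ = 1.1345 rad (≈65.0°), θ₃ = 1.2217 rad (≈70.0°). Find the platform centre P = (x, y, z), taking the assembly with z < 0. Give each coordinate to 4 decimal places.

arm 1 at φ=0.0°: (R−r)+L cos θ1 = 0.2366;  O1 = (0.2366, 0.0000, -0.0643)
φ2=120.0°: virtual centre (-0.1011, 0.1752, -0.0906), radius l
arm 3 at φ=240.0°: (R−r)+L cos θ3 = 0.1942;  O3 = (-0.0971, -0.1682, -0.0940)
subtract pairs → two planes through P
linear system: -0.6755x+0.3503y = -0.0110−-0.0527z; -0.6674x+-0.3364y = -0.0136−-0.0594z
Cramer: x(z) = 0.0183-0.0836z;  y(z) = 0.0040-0.0107z
into |P−O₁|² = l²: 1.0071z² + 0.1650z + -0.0506 = 0;  Δ = 0.2311;  z = -0.3206 or 0.1568 → z<0 root = -0.3206
x = 0.0451, y = 0.0074

(0.0451, 0.0074, -0.3206)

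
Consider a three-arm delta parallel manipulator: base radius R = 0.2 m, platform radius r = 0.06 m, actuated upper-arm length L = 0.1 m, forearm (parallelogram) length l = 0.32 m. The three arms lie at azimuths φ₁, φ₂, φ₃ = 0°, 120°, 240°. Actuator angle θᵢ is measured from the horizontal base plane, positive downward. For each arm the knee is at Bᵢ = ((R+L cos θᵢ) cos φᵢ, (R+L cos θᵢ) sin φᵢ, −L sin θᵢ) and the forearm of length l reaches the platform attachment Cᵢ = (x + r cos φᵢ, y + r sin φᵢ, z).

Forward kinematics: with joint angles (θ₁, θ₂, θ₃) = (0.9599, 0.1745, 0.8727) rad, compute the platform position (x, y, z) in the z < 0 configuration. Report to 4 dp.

arm 1 at φ=0.0°: (R−r)+L cos θ1 = 0.1974;  S1 = (0.1974, 0.0000, -0.0819)
arm 2 at φ=120.0°: (R−r)+L cos θ2 = 0.2385;  S2 = (-0.1192, 0.2065, -0.0174)
arm 3 at φ=240.0°: (R−r)+L cos θ3 = 0.2043;  S3 = (-0.1021, -0.1769, -0.0766)
subtract pairs → two planes through P
plane₁₂: -0.6332x+0.4131y+0.1291z = 0.0115
det = 0.4715;  x = -0.0103+0.1062z,  y = 0.0120+-0.1498z
quadratic in z: (1.0337)z²+(0.1161)z+(-0.0524)=0, √Δ=0.4798 → z ∈ {-0.2882, 0.1759}; z = -0.2882 (taking z<0)
x = -0.0409, y = 0.0552

(-0.0409, 0.0552, -0.2882)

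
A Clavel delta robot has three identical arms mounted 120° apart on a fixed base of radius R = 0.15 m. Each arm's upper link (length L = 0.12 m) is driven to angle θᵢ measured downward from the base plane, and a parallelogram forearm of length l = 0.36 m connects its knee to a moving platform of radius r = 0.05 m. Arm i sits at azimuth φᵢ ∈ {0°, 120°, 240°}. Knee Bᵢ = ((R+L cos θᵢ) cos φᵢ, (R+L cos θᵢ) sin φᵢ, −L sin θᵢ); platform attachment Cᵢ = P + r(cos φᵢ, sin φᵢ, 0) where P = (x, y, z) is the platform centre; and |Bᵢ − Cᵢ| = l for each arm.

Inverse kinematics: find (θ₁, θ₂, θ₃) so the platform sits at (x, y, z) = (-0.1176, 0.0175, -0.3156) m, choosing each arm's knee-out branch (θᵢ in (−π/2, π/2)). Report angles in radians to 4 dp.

θ₁ = 0.9596, θ₂ = 0.0000, θ₃ = 0.1742

arm 1 (φ=0.0°): x'=-0.1176, y'=0.0175
  A cos θ + B sin θ = C:  0.2176·cos θ + -0.3156·sin θ = -0.1336
  γ=atan2(-0.3156,0.2176)=-0.9672;  ψ=arccos(-0.3485)=1.9267;  θ1=γ+ψ≈0.9596
φ2=120.0° → target in arm frame (0.0740, 0.0931)
  A cos θ + B sin θ = C:  0.0260·cos θ + -0.3156·sin θ = 0.0260
  γ=atan2(-0.3156,0.0260)=-1.4885;  ψ=arccos(0.0823)=1.4884;  θ2=γ+ψ≈0.0000
φ3=240.0° → target in arm frame (0.0436, -0.1106)
  A cos θ + B sin θ = C:  0.0564·cos θ + -0.3156·sin θ = 0.0008
  √(A²+B²)=0.3206;  θ3 = -1.3941+1.5683 ≈ 0.1742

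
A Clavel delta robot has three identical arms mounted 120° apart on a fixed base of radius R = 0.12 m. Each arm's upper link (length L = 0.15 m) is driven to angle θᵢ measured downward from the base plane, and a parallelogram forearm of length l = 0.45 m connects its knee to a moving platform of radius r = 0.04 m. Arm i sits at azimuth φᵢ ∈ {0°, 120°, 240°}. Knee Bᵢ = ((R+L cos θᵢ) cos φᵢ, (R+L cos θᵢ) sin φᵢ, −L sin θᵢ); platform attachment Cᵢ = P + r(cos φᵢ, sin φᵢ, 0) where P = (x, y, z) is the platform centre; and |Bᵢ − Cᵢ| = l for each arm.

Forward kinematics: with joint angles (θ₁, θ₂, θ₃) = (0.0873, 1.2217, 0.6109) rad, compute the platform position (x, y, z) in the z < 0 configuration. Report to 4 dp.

(0.1699, -0.1245, -0.4414)

φ1=0.0°: virtual centre (0.2294, 0.0000, -0.0131), radius l
arm 2 at φ=120.0°: (R−r)+L cos θ2 = 0.1313;  centre 2 = (-0.0657, 0.1137, -0.1410)
centre 3 = (0.2029·cos240.0°, 0.2029·sin240.0°, -0.0860) = (-0.1014, -0.1757, -0.0860)
subtract pairs → two planes through P
linear system: -0.5902x+0.2274y = -0.0157−-0.2557z; -0.6617x+-0.3514y = -0.0042−-0.1459z
Cramer: x(z) = 0.0181-0.3438z;  y(z) = -0.0220+0.2323z
quadratic in z: (1.1722)z²+(0.1612)z+(-0.1572)=0, √Δ=0.8735 → z ∈ {-0.4414, 0.3038}; z = -0.4414 (taking z<0)
x = 0.1699, y = -0.1245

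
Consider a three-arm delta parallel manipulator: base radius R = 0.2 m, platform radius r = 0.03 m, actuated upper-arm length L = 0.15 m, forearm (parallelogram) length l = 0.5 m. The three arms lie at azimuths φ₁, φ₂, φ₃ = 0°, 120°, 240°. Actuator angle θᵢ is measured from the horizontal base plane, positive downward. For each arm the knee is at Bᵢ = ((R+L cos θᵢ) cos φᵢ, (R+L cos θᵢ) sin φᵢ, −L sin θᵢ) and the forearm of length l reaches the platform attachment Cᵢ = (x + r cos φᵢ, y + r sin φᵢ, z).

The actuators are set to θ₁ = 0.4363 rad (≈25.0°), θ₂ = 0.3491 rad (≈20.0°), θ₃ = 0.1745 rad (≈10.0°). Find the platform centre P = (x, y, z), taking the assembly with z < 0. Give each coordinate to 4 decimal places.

φ1=0.0°: virtual centre (0.3059, 0.0000, -0.0634), radius l
arm 2 at φ=120.0°: (R−r)+L cos θ2 = 0.3110;  centre 2 = (-0.1555, 0.2693, -0.0513)
arm 3 at φ=240.0°: (R−r)+L cos θ3 = 0.3177;  centre 3 = (-0.1589, -0.2752, -0.0260)
eliminate P² terms by subtracting sphere 1 from 2 and 3
[-0.9228 0.5386 0.0242]·P = 0.0017;  [-0.9296 -0.5503 0.0747]·P = 0.0040
det = 1.0085;  x = -0.0031+0.0531z,  y = -0.0021+0.0461z
quadratic in z: (1.0049)z²+(0.0938)z+(-0.1505)=0, √Δ=0.7834 → z ∈ {-0.4364, 0.3431}; z = -0.4364 (taking z<0)
x = -0.0262, y = -0.0222

(-0.0262, -0.0222, -0.4364)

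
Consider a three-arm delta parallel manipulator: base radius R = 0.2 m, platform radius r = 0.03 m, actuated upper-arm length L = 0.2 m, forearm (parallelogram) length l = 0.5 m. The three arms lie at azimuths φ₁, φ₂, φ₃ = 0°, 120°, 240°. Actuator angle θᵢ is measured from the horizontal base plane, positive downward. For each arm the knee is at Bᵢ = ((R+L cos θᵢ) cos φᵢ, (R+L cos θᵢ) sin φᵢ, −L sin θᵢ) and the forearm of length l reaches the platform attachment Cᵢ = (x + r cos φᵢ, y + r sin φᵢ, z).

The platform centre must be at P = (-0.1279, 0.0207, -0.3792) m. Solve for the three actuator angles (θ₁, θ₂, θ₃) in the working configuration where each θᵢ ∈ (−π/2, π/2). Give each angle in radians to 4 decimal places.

rotate P by −φ1: (-0.1279, 0.0207, -0.3792)
  A=0.2979, B=-0.3792, C=(l²−L²−A²−y'²−z²)/(2L)=-0.0574
  θ1 = atan2(B,A) + arccos(C/0.4822) = 0.7852
arm 2 (φ=120.0°): x'=0.0819, y'=0.1004
  A cos θ + B sin θ = C:  0.0881·cos θ + -0.3792·sin θ = 0.1209
  γ=atan2(-0.3792,0.0881)=-1.3425;  ψ=arccos(0.3105)=1.2550;  θ2=γ+ψ≈-0.0874
arm 3 (φ=240.0°): x'=0.0460, y'=-0.1211
  A cos θ + B sin θ = C:  0.1240·cos θ + -0.3792·sin θ = 0.0904
  √(A²+B²)=0.3990;  θ3 = -1.2548+1.3422 ≈ 0.0874

θ₁ = 0.7852, θ₂ = -0.0874, θ₃ = 0.0874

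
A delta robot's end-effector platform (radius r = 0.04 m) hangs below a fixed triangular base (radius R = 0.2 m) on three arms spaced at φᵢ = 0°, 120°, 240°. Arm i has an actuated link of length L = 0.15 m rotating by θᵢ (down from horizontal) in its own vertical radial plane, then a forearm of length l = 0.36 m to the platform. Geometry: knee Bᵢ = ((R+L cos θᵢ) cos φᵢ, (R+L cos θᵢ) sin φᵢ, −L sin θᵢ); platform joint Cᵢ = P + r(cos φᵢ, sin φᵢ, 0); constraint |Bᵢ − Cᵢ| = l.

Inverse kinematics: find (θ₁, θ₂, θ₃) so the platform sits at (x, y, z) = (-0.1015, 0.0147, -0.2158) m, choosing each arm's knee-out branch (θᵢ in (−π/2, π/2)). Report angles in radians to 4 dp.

θ₁ = 0.9603, θ₂ = -0.2618, θ₃ = 0.0002

φ1=0.0° → target in arm frame (-0.1015, 0.0147)
  A cos θ + B sin θ = C:  0.2615·cos θ + -0.2158·sin θ = -0.0269
  γ=atan2(-0.2158,0.2615)=-0.6899;  ψ=arccos(-0.0793)=1.6502;  θ1=γ+ψ≈0.9603
rotate P by −φ2: (0.0635, 0.0806, -0.2158)
  e−x'=0.0965;  (l²−L²−(e−x')²−y'²−z²)/2L = 0.1491
  √(A²+B²)=0.2364;  θ2 = -1.1502+0.8884 ≈ -0.2618
φ3=240.0° → target in arm frame (0.0380, -0.0953)
  e−x'=0.1220;  (l²−L²−(e−x')²−y'²−z²)/2L = 0.1219
  √(A²+B²)=0.2479;  θ3 = -1.0563+1.0566 ≈ 0.0002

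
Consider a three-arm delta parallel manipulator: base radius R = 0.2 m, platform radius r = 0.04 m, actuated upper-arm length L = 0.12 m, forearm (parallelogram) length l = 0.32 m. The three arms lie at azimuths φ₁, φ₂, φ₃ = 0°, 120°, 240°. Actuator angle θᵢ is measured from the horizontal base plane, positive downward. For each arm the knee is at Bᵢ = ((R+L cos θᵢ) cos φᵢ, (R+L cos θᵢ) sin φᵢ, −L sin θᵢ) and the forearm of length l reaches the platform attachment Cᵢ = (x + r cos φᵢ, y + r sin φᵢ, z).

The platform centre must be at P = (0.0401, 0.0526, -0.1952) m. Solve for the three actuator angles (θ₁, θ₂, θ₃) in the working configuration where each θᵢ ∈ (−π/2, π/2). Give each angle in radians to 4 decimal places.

θ₁ = -0.0874, θ₂ = 0.0871, θ₃ = 0.8725

φ1=0.0° → target in arm frame (0.0401, 0.0526)
  A cos θ + B sin θ = C:  0.1199·cos θ + -0.1952·sin θ = 0.1365
  γ=atan2(-0.1952,0.1199)=-1.0200;  ψ=arccos(0.5957)=0.9326;  θ1=γ+ψ≈-0.0874
φ2=120.0° → target in arm frame (0.0255, -0.0610)
  A cos θ + B sin θ = C:  0.1345·cos θ + -0.1952·sin θ = 0.1170
  √(A²+B²)=0.2370;  θ2 = -0.9675+1.0545 ≈ 0.0871
φ3=240.0° → target in arm frame (-0.0656, 0.0084)
  A cos θ + B sin θ = C:  0.2256·cos θ + -0.1952·sin θ = -0.0045
  γ=atan2(-0.1952,0.2256)=-0.7133;  ψ=arccos(-0.0150)=1.5858;  θ3=γ+ψ≈0.8725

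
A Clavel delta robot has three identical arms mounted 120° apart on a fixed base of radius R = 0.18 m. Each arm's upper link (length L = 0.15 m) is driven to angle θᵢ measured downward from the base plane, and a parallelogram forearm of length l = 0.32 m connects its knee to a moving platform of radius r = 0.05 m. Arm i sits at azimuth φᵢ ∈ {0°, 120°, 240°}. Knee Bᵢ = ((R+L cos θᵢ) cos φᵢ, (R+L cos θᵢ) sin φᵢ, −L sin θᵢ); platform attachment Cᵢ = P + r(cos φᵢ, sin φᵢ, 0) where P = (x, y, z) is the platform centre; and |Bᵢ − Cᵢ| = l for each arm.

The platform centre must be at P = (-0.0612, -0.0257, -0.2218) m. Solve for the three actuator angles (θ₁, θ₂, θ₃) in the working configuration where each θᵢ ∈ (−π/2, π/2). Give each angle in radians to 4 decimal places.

θ₁ = 0.7856, θ₂ = 0.3487, θ₃ = 0.0000

rotate P by −φ1: (-0.0612, -0.0257, -0.2218)
  e−x'=0.1912;  (l²−L²−(e−x')²−y'²−z²)/2L = -0.0217
  √(A²+B²)=0.2928;  θ1 = -0.8594+1.6450 ≈ 0.7856
arm 2 (φ=120.0°): x'=0.0083, y'=0.0659
  e−x'=0.1217;  (l²−L²−(e−x')²−y'²−z²)/2L = 0.0386
  θ2 = atan2(B,A) + arccos(C/0.2530) = 0.3487
arm 3 (φ=240.0°): x'=0.0529, y'=-0.0402
  e−x'=0.0771;  (l²−L²−(e−x')²−y'²−z²)/2L = 0.0771
  θ3 = atan2(B,A) + arccos(C/0.2348) = 0.0000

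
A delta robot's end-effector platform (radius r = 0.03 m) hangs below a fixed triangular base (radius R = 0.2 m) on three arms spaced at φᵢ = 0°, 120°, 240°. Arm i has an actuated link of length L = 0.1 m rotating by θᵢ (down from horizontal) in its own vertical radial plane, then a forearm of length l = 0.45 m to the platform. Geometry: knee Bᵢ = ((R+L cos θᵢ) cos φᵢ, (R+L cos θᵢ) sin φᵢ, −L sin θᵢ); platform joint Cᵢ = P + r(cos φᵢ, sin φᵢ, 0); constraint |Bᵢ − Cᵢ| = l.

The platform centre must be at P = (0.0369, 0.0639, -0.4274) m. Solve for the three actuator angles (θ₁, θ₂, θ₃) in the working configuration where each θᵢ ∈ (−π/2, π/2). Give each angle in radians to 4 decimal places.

θ₁ = 0.4360, θ₂ = 0.4361, θ₃ = 1.0467

φ1=0.0° → target in arm frame (0.0369, 0.0639)
  A=0.1331, B=-0.4274, C=(l²−L²−A²−y'²−z²)/(2L)=-0.0598
  γ=atan2(-0.4274,0.1331)=-1.2689;  ψ=arccos(-0.1337)=1.7049;  θ1=γ+ψ≈0.4360
rotate P by −φ2: (0.0369, -0.0639, -0.4274)
  e−x'=0.1331;  (l²−L²−(e−x')²−y'²−z²)/2L = -0.0599
  √(A²+B²)=0.4476;  θ2 = -1.2689+1.7049 ≈ 0.4361
rotate P by −φ3: (-0.0738, 0.0000, -0.4274)
  e−x'=0.2438;  (l²−L²−(e−x')²−y'²−z²)/2L = -0.2480
  θ3 = atan2(B,A) + arccos(C/0.4920) = 1.0467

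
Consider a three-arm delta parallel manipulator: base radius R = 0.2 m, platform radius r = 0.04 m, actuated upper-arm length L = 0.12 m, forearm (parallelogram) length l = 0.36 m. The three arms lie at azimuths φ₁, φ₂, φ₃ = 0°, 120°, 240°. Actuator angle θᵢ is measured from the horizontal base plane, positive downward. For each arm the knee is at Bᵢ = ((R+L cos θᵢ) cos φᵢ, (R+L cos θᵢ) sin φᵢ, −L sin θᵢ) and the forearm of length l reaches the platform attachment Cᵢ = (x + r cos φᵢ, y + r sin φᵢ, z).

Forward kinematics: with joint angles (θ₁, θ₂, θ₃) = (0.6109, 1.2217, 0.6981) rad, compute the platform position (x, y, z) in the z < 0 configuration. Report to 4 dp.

(0.0416, -0.0553, -0.3510)

S1 = (0.2583·cos0.0°, 0.2583·sin0.0°, -0.0688) = (0.2583, 0.0000, -0.0688)
φ2=120.0°: virtual centre (-0.1005, 0.1741, -0.1128), radius l
φ3=240.0°: virtual centre (-0.1260, -0.2182, -0.0771), radius l
subtract pairs → two planes through P
linear system: -0.7176x+0.3482y = -0.0183−-0.0879z; -0.7685x+-0.4364y = -0.0020−-0.0166z
det = 0.5808;  x = 0.0150+-0.0760z,  y = -0.0217+0.0958z
quadratic in z: (1.0149)z²+(0.1705)z+(-0.0652)=0, √Δ=0.5420 → z ∈ {-0.3510, 0.1830}; z = -0.3510 (taking z<0)
x = 0.0416, y = -0.0553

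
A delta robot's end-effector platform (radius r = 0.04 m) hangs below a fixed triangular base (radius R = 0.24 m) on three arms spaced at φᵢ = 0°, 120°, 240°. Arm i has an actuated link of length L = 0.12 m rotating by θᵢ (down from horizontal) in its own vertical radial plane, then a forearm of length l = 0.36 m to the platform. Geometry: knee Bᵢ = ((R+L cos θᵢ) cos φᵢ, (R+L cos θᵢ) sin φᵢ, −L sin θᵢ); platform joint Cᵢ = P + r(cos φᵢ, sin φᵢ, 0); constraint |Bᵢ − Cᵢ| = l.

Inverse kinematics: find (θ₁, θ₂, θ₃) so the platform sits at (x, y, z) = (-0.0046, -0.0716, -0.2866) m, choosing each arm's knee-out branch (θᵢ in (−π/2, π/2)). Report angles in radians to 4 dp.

θ₁ = 0.7855, θ₂ = 1.1341, θ₃ = 0.2620

rotate P by −φ1: (-0.0046, -0.0716, -0.2866)
  A cos θ + B sin θ = C:  0.2046·cos θ + -0.2866·sin θ = -0.0580
  γ=atan2(-0.2866,0.2046)=-0.9508;  ψ=arccos(-0.1648)=1.7363;  θ1=γ+ψ≈0.7855
arm 2 (φ=120.0°): x'=-0.0597, y'=0.0398
  e−x'=0.2597;  (l²−L²−(e−x')²−y'²−z²)/2L = -0.1499
  γ=atan2(-0.2866,0.2597)=-0.8346;  ψ=arccos(-0.3875)=1.9687;  θ2=γ+ψ≈1.1341
arm 3 (φ=240.0°): x'=0.0643, y'=0.0318
  e−x'=0.1357;  (l²−L²−(e−x')²−y'²−z²)/2L = 0.0568
  √(A²+B²)=0.3171;  θ3 = -1.1286+1.3907 ≈ 0.2620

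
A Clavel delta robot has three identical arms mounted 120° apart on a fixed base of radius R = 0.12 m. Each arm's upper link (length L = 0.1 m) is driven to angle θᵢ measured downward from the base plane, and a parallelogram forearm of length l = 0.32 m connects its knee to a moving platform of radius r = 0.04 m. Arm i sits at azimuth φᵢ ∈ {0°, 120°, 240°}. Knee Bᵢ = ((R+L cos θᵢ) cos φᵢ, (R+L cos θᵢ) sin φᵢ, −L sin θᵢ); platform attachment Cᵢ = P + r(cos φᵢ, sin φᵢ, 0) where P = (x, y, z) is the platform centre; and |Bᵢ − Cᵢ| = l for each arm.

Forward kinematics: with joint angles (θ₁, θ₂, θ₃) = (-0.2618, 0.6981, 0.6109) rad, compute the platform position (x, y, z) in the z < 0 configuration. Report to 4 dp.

φ1=0.0°: virtual centre (0.1766, 0.0000, 0.0259), radius l
arm 2 at φ=120.0°: (R−r)+L cos θ2 = 0.1566;  centre 2 = (-0.0783, 0.1356, -0.0643)
arm 3 at φ=240.0°: (R−r)+L cos θ3 = 0.1619;  centre 3 = (-0.0810, -0.1402, -0.0574)
subtract pairs → two planes through P
linear system: -0.5098x+0.2713y = -0.0032−-0.1803z; -0.5151x+-0.2804y = -0.0023−-0.1665z
det = 0.2827;  x = 0.0054+-0.3386z,  y = -0.0016+0.0283z
into |P−centre ₁|² = l²: 1.1155z² + 0.0641z + -0.0724 = 0;  Δ = 0.3273;  z = -0.2851 or 0.2277 → z<0 root = -0.2851
x = 0.1020, y = -0.0097

(0.1020, -0.0097, -0.2851)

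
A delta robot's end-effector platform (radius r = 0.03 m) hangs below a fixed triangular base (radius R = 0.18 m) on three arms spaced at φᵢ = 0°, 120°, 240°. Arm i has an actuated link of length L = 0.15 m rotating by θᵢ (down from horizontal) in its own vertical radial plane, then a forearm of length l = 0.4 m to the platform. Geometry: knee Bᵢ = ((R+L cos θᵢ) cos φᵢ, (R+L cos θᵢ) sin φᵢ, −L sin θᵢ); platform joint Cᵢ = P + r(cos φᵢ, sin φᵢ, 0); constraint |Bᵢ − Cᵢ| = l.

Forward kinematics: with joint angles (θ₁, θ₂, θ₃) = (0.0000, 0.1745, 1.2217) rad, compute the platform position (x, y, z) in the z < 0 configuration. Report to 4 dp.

φ1=0.0°: virtual centre (0.3000, 0.0000, 0.0000), radius l
centre 2 = (0.2977·cos120.0°, 0.2977·sin120.0°, -0.0260) = (-0.1489, 0.2578, -0.0260)
centre 3 = (0.2013·cos240.0°, 0.2013·sin240.0°, -0.1410) = (-0.1007, -0.1743, -0.1410)
eliminate P² terms by subtracting sphere 1 from 2 and 3
plane₁₂: -0.8977x+0.5157y+-0.0521z = -0.0007
det = 0.7262;  x = 0.0214+-0.2252z,  y = 0.0358+-0.2910z
quadratic in z: (1.1354)z²+(0.1046)z+(-0.0811)=0, √Δ=0.6157 → z ∈ {-0.3172, 0.2251}; z = -0.3172 (taking z<0)
x = 0.0928, y = 0.1282

(0.0928, 0.1282, -0.3172)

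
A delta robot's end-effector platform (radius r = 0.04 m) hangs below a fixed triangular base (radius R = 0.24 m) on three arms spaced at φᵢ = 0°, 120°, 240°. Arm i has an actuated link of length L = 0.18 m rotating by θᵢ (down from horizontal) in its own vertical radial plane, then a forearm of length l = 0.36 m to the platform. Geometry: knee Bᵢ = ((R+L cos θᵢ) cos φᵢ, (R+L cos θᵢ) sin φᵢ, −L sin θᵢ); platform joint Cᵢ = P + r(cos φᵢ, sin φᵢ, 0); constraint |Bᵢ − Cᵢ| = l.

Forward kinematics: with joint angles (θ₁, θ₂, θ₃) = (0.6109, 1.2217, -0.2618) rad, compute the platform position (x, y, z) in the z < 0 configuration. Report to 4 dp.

O1 = (0.3474·cos0.0°, 0.3474·sin0.0°, -0.1032) = (0.3474, 0.0000, -0.1032)
φ2=120.0°: virtual centre (-0.1308, 0.2265, -0.1691), radius l
O3 = (0.3739·cos240.0°, 0.3739·sin240.0°, 0.0466) = (-0.1869, -0.3238, 0.0466)
|O₂|²−|O₁|² = -0.0343;  |O₃|²−|O₁|² = 0.0106
plane₁₂: -0.9565x+0.4531y+-0.1318z = -0.0343
Cramer: x(z) = 0.0158+0.0457z;  y(z) = -0.0424+0.3874z
quadratic in z: (1.1521)z²+(0.1433)z+(-0.0072)=0, √Δ=0.2314 → z ∈ {-0.1626, 0.0382}; z = -0.1626 (taking z<0)
x = 0.0084, y = -0.1054

(0.0084, -0.1054, -0.1626)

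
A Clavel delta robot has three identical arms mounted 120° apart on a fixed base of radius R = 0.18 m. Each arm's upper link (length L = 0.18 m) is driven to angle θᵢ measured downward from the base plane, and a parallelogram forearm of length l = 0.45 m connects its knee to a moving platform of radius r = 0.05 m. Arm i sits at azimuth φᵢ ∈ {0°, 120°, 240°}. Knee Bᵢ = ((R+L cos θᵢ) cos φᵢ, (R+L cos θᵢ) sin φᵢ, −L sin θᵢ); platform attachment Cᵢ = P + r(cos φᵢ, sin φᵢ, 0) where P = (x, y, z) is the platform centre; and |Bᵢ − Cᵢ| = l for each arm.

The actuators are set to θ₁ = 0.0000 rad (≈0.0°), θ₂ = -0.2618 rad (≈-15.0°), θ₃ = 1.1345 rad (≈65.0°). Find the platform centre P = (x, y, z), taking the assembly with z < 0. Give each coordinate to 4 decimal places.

arm 1 at φ=0.0°: ρ1 = 0.3100;  centre 1 = (0.3100, 0.0000, 0.0000)
φ2=120.0°: virtual centre (-0.1519, 0.2632, 0.0466), radius l
φ3=240.0°: virtual centre (-0.1030, -0.1785, -0.1631), radius l
eliminate P² terms by subtracting sphere 1 from 2 and 3
linear system: -0.9239x+0.5263y = -0.0016−0.0932z; -0.8261x+-0.3569y = -0.0270−-0.3263z
Cramer: x(z) = 0.0193-0.1811z;  y(z) = 0.0309-0.4950z
quadratic in z: (1.2778)z²+(0.0747)z+(-0.1171)=0, √Δ=0.7771 → z ∈ {-0.3333, 0.2749}; z = -0.3333 (taking z<0)
x = 0.0797, y = 0.1959

(0.0797, 0.1959, -0.3333)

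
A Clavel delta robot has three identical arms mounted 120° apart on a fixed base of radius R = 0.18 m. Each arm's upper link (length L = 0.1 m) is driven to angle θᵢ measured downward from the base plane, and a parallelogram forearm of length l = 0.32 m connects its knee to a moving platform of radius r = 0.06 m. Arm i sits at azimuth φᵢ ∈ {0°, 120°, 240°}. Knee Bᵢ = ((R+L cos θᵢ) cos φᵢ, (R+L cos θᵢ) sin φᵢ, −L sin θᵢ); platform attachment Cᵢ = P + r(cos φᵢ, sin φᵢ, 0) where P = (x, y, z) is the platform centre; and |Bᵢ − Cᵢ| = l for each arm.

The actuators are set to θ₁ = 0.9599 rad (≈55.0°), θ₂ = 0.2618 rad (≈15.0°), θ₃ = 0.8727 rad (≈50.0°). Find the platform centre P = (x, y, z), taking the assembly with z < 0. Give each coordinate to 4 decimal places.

(-0.0414, 0.0544, -0.3091)

O1 = (0.1774·cos0.0°, 0.1774·sin0.0°, -0.0819) = (0.1774, 0.0000, -0.0819)
φ2=120.0°: virtual centre (-0.1083, 0.1876, -0.0259), radius l
O3 = (0.1843·cos240.0°, 0.1843·sin240.0°, -0.0766) = (-0.0921, -0.1596, -0.0766)
eliminate P² terms by subtracting sphere 1 from 2 and 3
linear system: -0.5713x+0.3751y = 0.0094−0.1121z; -0.5390x+-0.3192y = 0.0017−0.0106z
Cramer: x(z) = -0.0094+0.1034z;  y(z) = 0.0107-0.1413z
into |P−O₁|² = l²: 1.0307z² + 0.1222z + -0.0607 = 0;  Δ = 0.2651;  z = -0.3091 or 0.1905 → z<0 root = -0.3091
x = -0.0414, y = 0.0544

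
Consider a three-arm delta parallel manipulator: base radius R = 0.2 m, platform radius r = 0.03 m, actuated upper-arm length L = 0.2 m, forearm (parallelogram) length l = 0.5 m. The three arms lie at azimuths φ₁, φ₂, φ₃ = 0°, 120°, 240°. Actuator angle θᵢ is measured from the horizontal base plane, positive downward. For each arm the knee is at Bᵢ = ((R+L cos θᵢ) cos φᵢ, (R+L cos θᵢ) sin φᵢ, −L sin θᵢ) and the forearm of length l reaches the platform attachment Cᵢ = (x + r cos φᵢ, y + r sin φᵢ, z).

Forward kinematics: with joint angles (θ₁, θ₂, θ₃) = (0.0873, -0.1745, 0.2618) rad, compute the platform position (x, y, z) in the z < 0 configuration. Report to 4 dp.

(-0.0042, 0.0484, -0.3464)

O1 = (0.3692·cos0.0°, 0.3692·sin0.0°, -0.0174) = (0.3692, 0.0000, -0.0174)
arm 2 at φ=120.0°: ρ2 = 0.3670;  O2 = (-0.1835, 0.3178, 0.0347)
O3 = (0.3632·cos240.0°, 0.3632·sin240.0°, -0.0518) = (-0.1816, -0.3145, -0.0518)
|O₂|²−|O₁|² = -0.0008;  |O₃|²−|O₁|² = -0.0021
linear system: -1.1054x+0.6356y = -0.0008−0.1043z; -1.1017x+-0.6291y = -0.0021−-0.0687z
Cramer: x(z) = 0.0013+0.0158z;  y(z) = 0.0010-0.1367z
into |P−O₁|² = l²: 1.0189z² + 0.0230z + -0.1143 = 0;  Δ = 0.4664;  z = -0.3464 or 0.3238 → z<0 root = -0.3464
x = -0.0042, y = 0.0484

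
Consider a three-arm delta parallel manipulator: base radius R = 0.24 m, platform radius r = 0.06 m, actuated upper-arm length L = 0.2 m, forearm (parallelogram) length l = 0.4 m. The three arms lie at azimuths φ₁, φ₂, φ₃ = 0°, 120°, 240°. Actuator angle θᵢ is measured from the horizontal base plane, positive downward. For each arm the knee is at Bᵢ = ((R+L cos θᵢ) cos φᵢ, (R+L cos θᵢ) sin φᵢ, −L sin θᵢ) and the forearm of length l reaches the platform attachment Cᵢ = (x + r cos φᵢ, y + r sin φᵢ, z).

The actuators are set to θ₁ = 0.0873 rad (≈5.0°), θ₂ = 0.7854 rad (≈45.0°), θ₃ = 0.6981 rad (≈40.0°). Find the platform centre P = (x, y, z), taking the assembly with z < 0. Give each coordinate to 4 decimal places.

(0.0780, -0.0109, -0.2804)

φ1=0.0°: virtual centre (0.3792, 0.0000, -0.0174), radius l
φ2=120.0°: virtual centre (-0.1607, 0.2784, -0.1414), radius l
arm 3 at φ=240.0°: ρ3 = 0.3332;  S3 = (-0.1666, -0.2886, -0.1286)
|S₂|²−|S₁|² = -0.0208;  |S₃|²−|S₁|² = -0.0166
linear system: -1.0799x+0.5567y = -0.0208−-0.2480z; -1.0917x+-0.5771y = -0.0166−-0.2222z
Cramer: x(z) = 0.0173-0.2168z;  y(z) = -0.0039+0.0250z
into |P−S₁|² = l²: 1.0476z² + 0.1916z + -0.0286 = 0;  Δ = 0.1568;  z = -0.2804 or 0.0975 → z<0 root = -0.2804
x = 0.0780, y = -0.0109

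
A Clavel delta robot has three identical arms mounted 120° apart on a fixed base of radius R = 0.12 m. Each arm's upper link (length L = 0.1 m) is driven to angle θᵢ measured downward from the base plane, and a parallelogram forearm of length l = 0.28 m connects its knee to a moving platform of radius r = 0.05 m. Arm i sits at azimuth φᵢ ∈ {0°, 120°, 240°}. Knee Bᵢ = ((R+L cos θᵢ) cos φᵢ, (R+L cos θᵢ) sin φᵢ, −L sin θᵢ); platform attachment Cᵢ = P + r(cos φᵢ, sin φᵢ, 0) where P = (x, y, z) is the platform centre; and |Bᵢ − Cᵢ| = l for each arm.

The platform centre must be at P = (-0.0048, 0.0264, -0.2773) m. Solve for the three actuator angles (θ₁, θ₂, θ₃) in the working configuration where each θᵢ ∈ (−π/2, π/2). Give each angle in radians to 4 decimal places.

θ₁ = 0.5238, θ₂ = 0.3494, θ₃ = 0.6107

rotate P by −φ1: (-0.0048, 0.0264, -0.2773)
  A=0.0748, B=-0.2773, C=(l²−L²−A²−y'²−z²)/(2L)=-0.0739
  θ1 = atan2(B,A) + arccos(C/0.2872) = 0.5238
φ2=120.0° → target in arm frame (0.0253, -0.0090)
  A=0.0447, B=-0.2773, C=(l²−L²−A²−y'²−z²)/(2L)=-0.0529
  √(A²+B²)=0.2809;  θ2 = -1.4108+1.7602 ≈ 0.3494
arm 3 (φ=240.0°): x'=-0.0205, y'=-0.0174
  A cos θ + B sin θ = C:  0.0905·cos θ + -0.2773·sin θ = -0.0849
  √(A²+B²)=0.2917;  θ3 = -1.2555+1.8661 ≈ 0.6107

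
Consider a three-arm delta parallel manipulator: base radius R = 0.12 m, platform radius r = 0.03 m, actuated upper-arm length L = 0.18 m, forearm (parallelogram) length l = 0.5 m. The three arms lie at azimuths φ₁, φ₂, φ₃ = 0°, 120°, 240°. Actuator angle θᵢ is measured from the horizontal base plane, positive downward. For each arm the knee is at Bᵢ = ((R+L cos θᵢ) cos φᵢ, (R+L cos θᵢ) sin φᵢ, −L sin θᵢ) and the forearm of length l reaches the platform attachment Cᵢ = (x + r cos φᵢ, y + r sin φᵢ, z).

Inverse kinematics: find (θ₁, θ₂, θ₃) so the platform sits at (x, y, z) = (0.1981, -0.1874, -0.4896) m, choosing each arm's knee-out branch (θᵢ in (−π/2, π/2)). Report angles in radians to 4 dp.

θ₁ = 0.1744, θ₂ = 1.3962, θ₃ = 0.6107

φ1=0.0° → target in arm frame (0.1981, -0.1874)
  e−x'=-0.1081;  (l²−L²−(e−x')²−y'²−z²)/2L = -0.1914
  γ=atan2(-0.4896,-0.1081)=-1.7881;  ψ=arccos(-0.3818)=1.9625;  θ1=γ+ψ≈0.1744
arm 2 (φ=120.0°): x'=-0.2613, y'=-0.0779
  A=0.3513, B=-0.4896, C=(l²−L²−A²−y'²−z²)/(2L)=-0.4211
  γ=atan2(-0.4896,0.3513)=-0.9483;  ψ=arccos(-0.6989)=2.3446;  θ2=γ+ψ≈1.3962
φ3=240.0° → target in arm frame (0.0632, 0.2653)
  A=0.0268, B=-0.4896, C=(l²−L²−A²−y'²−z²)/(2L)=-0.2589
  γ=atan2(-0.4896,0.0268)=-1.5162;  ψ=arccos(-0.5279)=2.1269;  θ3=γ+ψ≈0.6107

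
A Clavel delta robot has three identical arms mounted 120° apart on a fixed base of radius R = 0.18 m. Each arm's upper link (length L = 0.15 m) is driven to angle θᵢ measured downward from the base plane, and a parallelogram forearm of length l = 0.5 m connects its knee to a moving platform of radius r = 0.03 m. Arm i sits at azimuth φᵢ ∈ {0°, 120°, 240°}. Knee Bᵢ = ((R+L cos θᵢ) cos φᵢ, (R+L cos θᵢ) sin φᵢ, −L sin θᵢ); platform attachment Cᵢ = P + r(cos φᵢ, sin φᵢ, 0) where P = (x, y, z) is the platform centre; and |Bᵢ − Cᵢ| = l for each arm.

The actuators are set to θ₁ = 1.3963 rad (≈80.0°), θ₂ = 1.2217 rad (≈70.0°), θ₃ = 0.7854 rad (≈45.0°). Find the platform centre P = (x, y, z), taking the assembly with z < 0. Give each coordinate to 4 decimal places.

arm 1 at φ=0.0°: (R−r)+L cos θ1 = 0.1760;  O1 = (0.1760, 0.0000, -0.1477)
O2 = (0.2013·cos120.0°, 0.2013·sin120.0°, -0.1410) = (-0.1007, 0.1743, -0.1410)
arm 3 at φ=240.0°: (R−r)+L cos θ3 = 0.2561;  O3 = (-0.1280, -0.2218, -0.1061)
|O₂|²−|O₁|² = 0.0076;  |O₃|²−|O₁|² = 0.0240
[-0.5534 0.3487 0.0135]·P = 0.0076;  [-0.6081 -0.4435 0.0833]·P = 0.0240
Cramer: x(z) = -0.0256+0.0766z;  y(z) = -0.0190+0.0828z
into |P−O₁|² = l²: 1.0127z² + 0.2614z + -0.1871 = 0;  Δ = 0.8264;  z = -0.5779 or 0.3198 → z<0 root = -0.5779
x = -0.0699, y = -0.0668

(-0.0699, -0.0668, -0.5779)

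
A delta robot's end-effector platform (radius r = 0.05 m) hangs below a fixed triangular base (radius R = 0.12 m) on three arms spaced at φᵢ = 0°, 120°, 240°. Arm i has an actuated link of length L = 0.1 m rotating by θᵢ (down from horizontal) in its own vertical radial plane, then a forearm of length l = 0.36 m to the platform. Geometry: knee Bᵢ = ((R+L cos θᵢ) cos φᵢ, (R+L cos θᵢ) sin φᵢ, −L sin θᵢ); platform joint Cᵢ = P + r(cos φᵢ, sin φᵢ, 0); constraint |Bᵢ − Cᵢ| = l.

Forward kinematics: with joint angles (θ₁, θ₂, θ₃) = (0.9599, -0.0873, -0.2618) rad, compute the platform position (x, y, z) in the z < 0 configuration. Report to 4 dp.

(-0.1559, -0.0180, -0.3033)

S1 = (0.1274·cos0.0°, 0.1274·sin0.0°, -0.0819) = (0.1274, 0.0000, -0.0819)
φ2=120.0°: virtual centre (-0.0848, 0.1469, 0.0087), radius l
S3 = (0.1666·cos240.0°, 0.1666·sin240.0°, 0.0259) = (-0.0833, -0.1443, 0.0259)
|S₂|²−|S₁|² = 0.0059;  |S₃|²−|S₁|² = 0.0055
plane₁₂: -0.4243x+0.2938y+0.1813z = 0.0059
Cramer: x(z) = -0.0135+0.4697z;  y(z) = 0.0007+0.0614z
into |P−S₁|² = l²: 1.2244z² + 0.0316z + -0.1031 = 0;  Δ = 0.5057;  z = -0.3033 or 0.2775 → z<0 root = -0.3033
x = -0.1559, y = -0.0180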